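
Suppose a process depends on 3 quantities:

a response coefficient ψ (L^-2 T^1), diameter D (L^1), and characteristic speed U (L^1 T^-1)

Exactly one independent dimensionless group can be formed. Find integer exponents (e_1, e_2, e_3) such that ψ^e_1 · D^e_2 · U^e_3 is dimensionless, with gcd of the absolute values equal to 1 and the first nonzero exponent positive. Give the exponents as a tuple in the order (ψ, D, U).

L: e_1·(-2) + e_2·(1) + e_3·(1) = 0
T: e_1·(1) + e_2·(0) + e_3·(-1) = 0
Solving this homogeneous linear system for the smallest-integer solution (first nonzero entry positive) gives (1, 1, 1).

(1, 1, 1)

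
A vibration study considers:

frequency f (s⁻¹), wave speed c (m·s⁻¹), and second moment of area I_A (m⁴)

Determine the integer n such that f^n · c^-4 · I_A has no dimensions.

4

Balance the T exponent: (-1)·n from f, plus −4·(-1) + (0) = 4 from the rest, must sum to zero.
−n + 4 = 0, so n = 4.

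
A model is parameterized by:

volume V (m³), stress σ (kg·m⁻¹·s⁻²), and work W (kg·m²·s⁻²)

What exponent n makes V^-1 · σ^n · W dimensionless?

-1

Balance the M exponent: (1)·n from σ, plus −(0) + (1) = 1 from the rest, must sum to zero.
n + 1 = 0, so n = -1.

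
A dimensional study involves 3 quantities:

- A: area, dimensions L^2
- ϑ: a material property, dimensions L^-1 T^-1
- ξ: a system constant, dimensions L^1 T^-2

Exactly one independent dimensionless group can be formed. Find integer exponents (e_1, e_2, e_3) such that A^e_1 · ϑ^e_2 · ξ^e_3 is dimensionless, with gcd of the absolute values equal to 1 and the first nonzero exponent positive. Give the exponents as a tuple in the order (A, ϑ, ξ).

L: e_1·(2) + e_2·(-1) + e_3·(1) = 0
T: e_1·(0) + e_2·(-1) + e_3·(-2) = 0
Solving this homogeneous linear system for the smallest-integer solution (first nonzero entry positive) gives (3, 4, -2).

(3, 4, -2)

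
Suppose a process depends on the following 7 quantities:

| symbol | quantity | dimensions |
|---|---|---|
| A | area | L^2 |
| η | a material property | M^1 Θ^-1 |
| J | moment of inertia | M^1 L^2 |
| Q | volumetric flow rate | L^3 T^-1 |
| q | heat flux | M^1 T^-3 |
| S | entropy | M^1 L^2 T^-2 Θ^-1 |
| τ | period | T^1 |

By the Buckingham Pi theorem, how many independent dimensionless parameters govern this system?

There are 7 variables and 4 base dimensions (M, L, T, Θ).
The dimension matrix has rank 4.
Independent dimensionless groups: 7 − 4 = 3.

3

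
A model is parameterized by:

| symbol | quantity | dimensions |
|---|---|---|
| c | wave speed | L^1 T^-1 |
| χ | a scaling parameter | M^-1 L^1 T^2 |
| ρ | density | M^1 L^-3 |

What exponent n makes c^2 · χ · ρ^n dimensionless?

1

Balance the M exponent: (1)·n from ρ, plus 2·(0) + (-1) = -1 from the rest, must sum to zero.
n − 1 = 0, so n = 1.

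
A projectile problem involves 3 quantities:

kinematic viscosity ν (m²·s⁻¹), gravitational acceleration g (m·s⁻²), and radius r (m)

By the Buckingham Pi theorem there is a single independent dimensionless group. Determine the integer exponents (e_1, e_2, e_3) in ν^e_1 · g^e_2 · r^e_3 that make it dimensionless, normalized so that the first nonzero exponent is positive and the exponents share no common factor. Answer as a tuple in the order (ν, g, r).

(2, -1, -3)

L: e_1·(2) + e_2·(1) + e_3·(1) = 0
T: e_1·(-1) + e_2·(-2) + e_3·(0) = 0
Solving this homogeneous linear system for the smallest-integer solution (first nonzero entry positive) gives (2, -1, -3).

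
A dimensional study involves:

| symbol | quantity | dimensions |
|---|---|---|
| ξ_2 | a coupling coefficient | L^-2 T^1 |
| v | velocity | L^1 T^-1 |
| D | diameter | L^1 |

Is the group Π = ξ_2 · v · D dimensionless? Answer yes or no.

yes

Sum the exponent of each base dimension across the product:
  M: [ξ_2]_M + [v]_M + [D]_M = (0) + (0) + (0) = 0
  L: [ξ_2]_L + [v]_L + [D]_L = (-2) + (1) + (1) = 0
  T: [ξ_2]_T + [v]_T + [D]_T = (1) + (-1) + (0) = 0
All base exponents vanish — dimensionless.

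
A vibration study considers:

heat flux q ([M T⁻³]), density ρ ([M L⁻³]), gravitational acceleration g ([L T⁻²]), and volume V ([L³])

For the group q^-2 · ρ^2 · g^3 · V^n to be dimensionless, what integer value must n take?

Balance the L exponent: (3)·n from V, plus −2·(0) + 2·(-3) + 3·(1) = -3 from the rest, must sum to zero.
3n − 3 = 0, so n = 1.

1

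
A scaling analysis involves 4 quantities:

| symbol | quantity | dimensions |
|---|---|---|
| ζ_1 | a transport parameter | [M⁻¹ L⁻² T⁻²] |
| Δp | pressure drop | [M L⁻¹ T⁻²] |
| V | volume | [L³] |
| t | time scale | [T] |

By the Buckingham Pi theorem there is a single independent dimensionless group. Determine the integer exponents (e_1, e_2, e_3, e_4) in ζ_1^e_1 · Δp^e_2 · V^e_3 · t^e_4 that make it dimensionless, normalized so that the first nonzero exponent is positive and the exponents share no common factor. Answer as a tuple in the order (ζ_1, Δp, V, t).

M: e_1·(-1) + e_2·(1) + e_3·(0) + e_4·(0) = 0
L: e_1·(-2) + e_2·(-1) + e_3·(3) + e_4·(0) = 0
T: e_1·(-2) + e_2·(-2) + e_3·(0) + e_4·(1) = 0
Solving this homogeneous linear system for the smallest-integer solution (first nonzero entry positive) gives (1, 1, 1, 4).

(1, 1, 1, 4)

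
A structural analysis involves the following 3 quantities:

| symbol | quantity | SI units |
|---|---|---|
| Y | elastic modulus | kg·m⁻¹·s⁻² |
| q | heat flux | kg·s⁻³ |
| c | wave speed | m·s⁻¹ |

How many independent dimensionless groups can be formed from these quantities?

There are 3 variables and 3 base dimensions (M, L, T).
The dimension matrix has rank 2 (less than 3: the dimension vectors are linearly dependent).
Independent dimensionless groups: 3 − 2 = 1.

1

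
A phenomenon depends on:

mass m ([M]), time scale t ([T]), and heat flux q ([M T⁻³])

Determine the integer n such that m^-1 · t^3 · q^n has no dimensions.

1

Balance the M exponent: (1)·n from q, plus −(1) + 3·(0) = -1 from the rest, must sum to zero.
n − 1 = 0, so n = 1.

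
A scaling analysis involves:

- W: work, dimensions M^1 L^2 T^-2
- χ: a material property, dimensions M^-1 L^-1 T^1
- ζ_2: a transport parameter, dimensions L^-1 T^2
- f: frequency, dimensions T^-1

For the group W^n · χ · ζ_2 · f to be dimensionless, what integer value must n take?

1

Balance the M exponent: (1)·n from W, plus (-1) + (0) + (0) = -1 from the rest, must sum to zero.
n − 1 = 0, so n = 1.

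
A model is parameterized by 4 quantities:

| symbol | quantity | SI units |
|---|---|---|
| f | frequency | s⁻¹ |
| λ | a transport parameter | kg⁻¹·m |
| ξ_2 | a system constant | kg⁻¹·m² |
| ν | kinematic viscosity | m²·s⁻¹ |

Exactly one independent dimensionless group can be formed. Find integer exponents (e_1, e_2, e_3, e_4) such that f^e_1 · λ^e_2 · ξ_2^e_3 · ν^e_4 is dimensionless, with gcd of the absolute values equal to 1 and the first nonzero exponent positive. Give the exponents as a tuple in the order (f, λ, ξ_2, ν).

M: e_1·(0) + e_2·(-1) + e_3·(-1) + e_4·(0) = 0
L: e_1·(0) + e_2·(1) + e_3·(2) + e_4·(2) = 0
T: e_1·(-1) + e_2·(0) + e_3·(0) + e_4·(-1) = 0
Solving this homogeneous linear system for the smallest-integer solution (first nonzero entry positive) gives (1, -2, 2, -1).

(1, -2, 2, -1)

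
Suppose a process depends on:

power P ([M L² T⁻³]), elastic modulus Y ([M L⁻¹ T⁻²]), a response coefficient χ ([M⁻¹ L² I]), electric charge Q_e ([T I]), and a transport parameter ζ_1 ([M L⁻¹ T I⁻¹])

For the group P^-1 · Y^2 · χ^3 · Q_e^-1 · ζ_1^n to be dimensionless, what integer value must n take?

2

Balance the M exponent: (1)·n from ζ_1, plus −(1) + 2·(1) + 3·(-1) − (0) = -2 from the rest, must sum to zero.
n − 2 = 0, so n = 2.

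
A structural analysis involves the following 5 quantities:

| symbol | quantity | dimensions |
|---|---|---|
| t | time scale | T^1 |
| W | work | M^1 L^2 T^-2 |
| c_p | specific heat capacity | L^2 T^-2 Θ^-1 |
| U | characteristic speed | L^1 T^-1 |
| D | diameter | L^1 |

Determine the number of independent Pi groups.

1

There are 5 variables and 4 base dimensions (M, L, T, Θ).
The dimension matrix has rank 4.
Independent dimensionless groups: 5 − 4 = 1.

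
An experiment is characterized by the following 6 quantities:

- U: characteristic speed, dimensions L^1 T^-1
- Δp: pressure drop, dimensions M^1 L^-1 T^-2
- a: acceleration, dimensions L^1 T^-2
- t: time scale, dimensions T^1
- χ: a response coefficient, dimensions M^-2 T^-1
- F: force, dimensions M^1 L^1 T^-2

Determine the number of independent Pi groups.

3

There are 6 variables and 3 base dimensions (M, L, T).
The dimension matrix has rank 3.
Independent dimensionless groups: 6 − 3 = 3.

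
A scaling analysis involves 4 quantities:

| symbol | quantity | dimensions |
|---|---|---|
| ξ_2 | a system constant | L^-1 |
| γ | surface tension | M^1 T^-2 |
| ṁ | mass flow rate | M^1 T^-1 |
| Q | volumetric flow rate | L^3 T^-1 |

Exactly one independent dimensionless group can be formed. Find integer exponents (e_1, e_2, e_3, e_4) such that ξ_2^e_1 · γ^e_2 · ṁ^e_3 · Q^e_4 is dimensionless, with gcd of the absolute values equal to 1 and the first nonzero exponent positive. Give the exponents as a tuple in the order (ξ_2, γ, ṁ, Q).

(3, -1, 1, 1)

M: e_1·(0) + e_2·(1) + e_3·(1) + e_4·(0) = 0
L: e_1·(-1) + e_2·(0) + e_3·(0) + e_4·(3) = 0
T: e_1·(0) + e_2·(-2) + e_3·(-1) + e_4·(-1) = 0
Solving this homogeneous linear system for the smallest-integer solution (first nonzero entry positive) gives (3, -1, 1, 1).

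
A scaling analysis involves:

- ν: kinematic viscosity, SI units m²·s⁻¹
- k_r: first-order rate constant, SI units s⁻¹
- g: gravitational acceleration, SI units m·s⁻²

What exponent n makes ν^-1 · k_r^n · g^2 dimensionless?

-3

Balance the T exponent: (-1)·n from k_r, plus −(-1) + 2·(-2) = -3 from the rest, must sum to zero.
−n − 3 = 0, so n = -3.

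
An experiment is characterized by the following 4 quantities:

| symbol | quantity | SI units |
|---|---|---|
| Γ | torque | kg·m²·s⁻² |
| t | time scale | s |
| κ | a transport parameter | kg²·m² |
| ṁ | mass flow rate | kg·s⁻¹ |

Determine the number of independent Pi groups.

There are 4 variables and 3 base dimensions (M, L, T).
The dimension matrix has rank 3.
Independent dimensionless groups: 4 − 3 = 1.

1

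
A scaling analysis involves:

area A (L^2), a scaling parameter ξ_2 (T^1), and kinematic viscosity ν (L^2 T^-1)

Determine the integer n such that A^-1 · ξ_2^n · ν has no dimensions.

Balance the T exponent: (1)·n from ξ_2, plus −(0) + (-1) = -1 from the rest, must sum to zero.
n − 1 = 0, so n = 1.

1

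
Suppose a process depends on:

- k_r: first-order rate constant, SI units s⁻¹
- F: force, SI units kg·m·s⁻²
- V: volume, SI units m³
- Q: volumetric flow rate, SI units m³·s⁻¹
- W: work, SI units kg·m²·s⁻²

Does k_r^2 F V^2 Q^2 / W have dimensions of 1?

Sum the exponent of each base dimension across the product:
  M: 2·[k_r]_M + [F]_M + 2·[V]_M + 2·[Q]_M − [W]_M = 2·(0) + (1) + 2·(0) + 2·(0) − (1) = 0
  L: 2·[k_r]_L + [F]_L + 2·[V]_L + 2·[Q]_L − [W]_L = 2·(0) + (1) + 2·(3) + 2·(3) − (2) = 11
  T: 2·[k_r]_T + [F]_T + 2·[V]_T + 2·[Q]_T − [W]_T = 2·(-1) + (-2) + 2·(0) + 2·(-1) − (-2) = -4
Net dimensions [L¹¹ T⁻⁴] ≠ [1] — not dimensionless.

no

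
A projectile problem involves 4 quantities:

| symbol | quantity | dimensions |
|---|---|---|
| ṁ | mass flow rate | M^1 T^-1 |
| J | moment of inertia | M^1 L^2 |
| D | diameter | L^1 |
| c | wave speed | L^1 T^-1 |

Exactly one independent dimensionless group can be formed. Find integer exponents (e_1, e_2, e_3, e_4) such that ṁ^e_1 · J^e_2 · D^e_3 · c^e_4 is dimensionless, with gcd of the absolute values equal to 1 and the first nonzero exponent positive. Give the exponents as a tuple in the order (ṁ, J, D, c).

(1, -1, 3, -1)

M: e_1·(1) + e_2·(1) + e_3·(0) + e_4·(0) = 0
L: e_1·(0) + e_2·(2) + e_3·(1) + e_4·(1) = 0
T: e_1·(-1) + e_2·(0) + e_3·(0) + e_4·(-1) = 0
Solving this homogeneous linear system for the smallest-integer solution (first nonzero entry positive) gives (1, -1, 3, -1).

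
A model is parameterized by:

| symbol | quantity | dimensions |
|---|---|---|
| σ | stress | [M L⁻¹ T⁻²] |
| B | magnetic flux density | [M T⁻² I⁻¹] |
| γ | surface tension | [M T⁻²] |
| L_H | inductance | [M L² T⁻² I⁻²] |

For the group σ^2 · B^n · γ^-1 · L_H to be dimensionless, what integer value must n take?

-2

Balance the M exponent: (1)·n from B, plus 2·(1) − (1) + (1) = 2 from the rest, must sum to zero.
n + 2 = 0, so n = -2.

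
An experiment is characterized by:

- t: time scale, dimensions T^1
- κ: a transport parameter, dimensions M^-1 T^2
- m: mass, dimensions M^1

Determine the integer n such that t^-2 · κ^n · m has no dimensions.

1

Balance the M exponent: (-1)·n from κ, plus −2·(0) + (1) = 1 from the rest, must sum to zero.
−n + 1 = 0, so n = 1.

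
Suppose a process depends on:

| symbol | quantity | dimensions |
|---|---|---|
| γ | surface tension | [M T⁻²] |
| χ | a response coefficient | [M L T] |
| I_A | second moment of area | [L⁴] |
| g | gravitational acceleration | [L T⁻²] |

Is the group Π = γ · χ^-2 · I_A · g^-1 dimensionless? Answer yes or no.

Sum the exponent of each base dimension across the product:
  M: [γ]_M − 2·[χ]_M + [I_A]_M − [g]_M = (1) − 2·(1) + (0) − (0) = -1
  L: [γ]_L − 2·[χ]_L + [I_A]_L − [g]_L = (0) − 2·(1) + (4) − (1) = 1
  T: [γ]_T − 2·[χ]_T + [I_A]_T − [g]_T = (-2) − 2·(1) + (0) − (-2) = -2
Net dimensions [M⁻¹ L T⁻²] ≠ [1] — not dimensionless.

no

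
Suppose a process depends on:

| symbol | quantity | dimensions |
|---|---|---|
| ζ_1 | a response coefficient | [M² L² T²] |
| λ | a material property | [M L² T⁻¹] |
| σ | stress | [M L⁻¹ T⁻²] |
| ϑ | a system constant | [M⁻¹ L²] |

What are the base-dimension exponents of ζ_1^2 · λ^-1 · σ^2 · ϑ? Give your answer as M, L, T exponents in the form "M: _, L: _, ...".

Collect each base-dimension exponent across the product:
  M: 2·(2) − (1) + 2·(1) + (-1) = 4
  L: 2·(2) − (2) + 2·(-1) + (2) = 2
  T: 2·(2) − (-1) + 2·(-2) + (0) = 1
So the dimensions are [M⁴ L² T].

M: 4, L: 2, T: 1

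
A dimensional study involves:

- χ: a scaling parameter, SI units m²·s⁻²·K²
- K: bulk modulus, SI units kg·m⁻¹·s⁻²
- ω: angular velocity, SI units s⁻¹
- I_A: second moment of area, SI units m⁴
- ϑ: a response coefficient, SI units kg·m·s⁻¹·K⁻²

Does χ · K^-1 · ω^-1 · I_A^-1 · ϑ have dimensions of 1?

Sum the exponent of each base dimension across the product:
  M: [χ]_M − [K]_M − [ω]_M − [I_A]_M + [ϑ]_M = (0) − (1) − (0) − (0) + (1) = 0
  L: [χ]_L − [K]_L − [ω]_L − [I_A]_L + [ϑ]_L = (2) − (-1) − (0) − (4) + (1) = 0
  T: [χ]_T − [K]_T − [ω]_T − [I_A]_T + [ϑ]_T = (-2) − (-2) − (-1) − (0) + (-1) = 0
  Θ: [χ]_Θ − [K]_Θ − [ω]_Θ − [I_A]_Θ + [ϑ]_Θ = (2) − (0) − (0) − (0) + (-2) = 0
All base exponents vanish — dimensionless.

yes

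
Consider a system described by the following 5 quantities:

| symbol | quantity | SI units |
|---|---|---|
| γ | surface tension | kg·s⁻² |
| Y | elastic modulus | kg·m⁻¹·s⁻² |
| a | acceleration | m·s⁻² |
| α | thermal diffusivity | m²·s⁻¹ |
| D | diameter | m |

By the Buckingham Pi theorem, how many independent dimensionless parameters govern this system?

2

There are 5 variables and 3 base dimensions (M, L, T).
The dimension matrix has rank 3.
Independent dimensionless groups: 5 − 3 = 2.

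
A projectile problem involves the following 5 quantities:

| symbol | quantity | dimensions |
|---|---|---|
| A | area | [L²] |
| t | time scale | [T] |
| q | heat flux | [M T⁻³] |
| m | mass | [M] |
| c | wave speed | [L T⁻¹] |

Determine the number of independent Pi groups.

2

There are 5 variables and 3 base dimensions (M, L, T).
The dimension matrix has rank 3.
Independent dimensionless groups: 5 − 3 = 2.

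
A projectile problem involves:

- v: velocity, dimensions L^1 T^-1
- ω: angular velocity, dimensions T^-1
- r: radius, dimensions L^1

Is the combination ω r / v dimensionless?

yes

Sum the exponent of each base dimension across the product:
  M: −[v]_M + [ω]_M + [r]_M = −(0) + (0) + (0) = 0
  L: −[v]_L + [ω]_L + [r]_L = −(1) + (0) + (1) = 0
  T: −[v]_T + [ω]_T + [r]_T = −(-1) + (-1) + (0) = 0
All base exponents vanish — dimensionless.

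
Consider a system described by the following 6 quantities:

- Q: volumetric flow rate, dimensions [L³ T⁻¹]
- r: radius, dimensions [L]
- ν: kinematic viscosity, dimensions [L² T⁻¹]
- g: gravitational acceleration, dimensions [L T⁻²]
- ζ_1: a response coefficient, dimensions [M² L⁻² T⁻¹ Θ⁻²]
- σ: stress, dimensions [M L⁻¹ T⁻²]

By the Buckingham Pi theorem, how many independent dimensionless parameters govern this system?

There are 6 variables and 4 base dimensions (M, L, T, Θ).
The dimension matrix has rank 4.
Independent dimensionless groups: 6 − 4 = 2.

2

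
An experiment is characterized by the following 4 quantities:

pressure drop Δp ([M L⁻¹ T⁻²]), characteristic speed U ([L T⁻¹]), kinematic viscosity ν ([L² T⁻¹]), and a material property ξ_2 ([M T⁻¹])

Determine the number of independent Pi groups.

1

There are 4 variables and 3 base dimensions (M, L, T).
The dimension matrix has rank 3.
Independent dimensionless groups: 4 − 3 = 1.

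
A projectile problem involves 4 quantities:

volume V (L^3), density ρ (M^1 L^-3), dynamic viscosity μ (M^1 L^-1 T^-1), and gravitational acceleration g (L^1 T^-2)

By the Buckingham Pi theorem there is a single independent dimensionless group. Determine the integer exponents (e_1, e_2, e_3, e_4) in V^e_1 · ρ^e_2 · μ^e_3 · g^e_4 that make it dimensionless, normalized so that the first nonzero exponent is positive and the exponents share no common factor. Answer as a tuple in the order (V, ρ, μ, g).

(1, 2, -2, 1)

M: e_1·(0) + e_2·(1) + e_3·(1) + e_4·(0) = 0
L: e_1·(3) + e_2·(-3) + e_3·(-1) + e_4·(1) = 0
T: e_1·(0) + e_2·(0) + e_3·(-1) + e_4·(-2) = 0
Solving this homogeneous linear system for the smallest-integer solution (first nonzero entry positive) gives (1, 2, -2, 1).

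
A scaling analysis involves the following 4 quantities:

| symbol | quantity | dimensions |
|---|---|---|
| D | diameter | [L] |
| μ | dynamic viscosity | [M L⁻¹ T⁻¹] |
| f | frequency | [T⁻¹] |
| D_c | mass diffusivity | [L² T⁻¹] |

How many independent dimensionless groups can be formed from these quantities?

There are 4 variables and 3 base dimensions (M, L, T).
The dimension matrix has rank 3.
Independent dimensionless groups: 4 − 3 = 1.

1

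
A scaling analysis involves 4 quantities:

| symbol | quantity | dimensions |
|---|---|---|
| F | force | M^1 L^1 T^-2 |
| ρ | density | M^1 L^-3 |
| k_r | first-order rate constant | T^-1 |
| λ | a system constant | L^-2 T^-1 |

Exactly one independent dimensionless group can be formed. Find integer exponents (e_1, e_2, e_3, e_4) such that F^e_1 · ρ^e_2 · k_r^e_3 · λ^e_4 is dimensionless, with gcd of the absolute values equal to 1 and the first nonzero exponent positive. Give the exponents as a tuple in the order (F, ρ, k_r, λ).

M: e_1·(1) + e_2·(1) + e_3·(0) + e_4·(0) = 0
L: e_1·(1) + e_2·(-3) + e_3·(0) + e_4·(-2) = 0
T: e_1·(-2) + e_2·(0) + e_3·(-1) + e_4·(-1) = 0
Solving this homogeneous linear system for the smallest-integer solution (first nonzero entry positive) gives (1, -1, -4, 2).

(1, -1, -4, 2)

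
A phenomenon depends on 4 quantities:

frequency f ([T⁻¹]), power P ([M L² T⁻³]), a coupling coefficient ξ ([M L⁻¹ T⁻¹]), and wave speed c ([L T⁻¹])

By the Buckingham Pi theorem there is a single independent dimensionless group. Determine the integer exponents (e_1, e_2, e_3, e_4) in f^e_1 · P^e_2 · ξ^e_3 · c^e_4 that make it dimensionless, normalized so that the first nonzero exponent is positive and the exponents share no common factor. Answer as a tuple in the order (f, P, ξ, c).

M: e_1·(0) + e_2·(1) + e_3·(1) + e_4·(0) = 0
L: e_1·(0) + e_2·(2) + e_3·(-1) + e_4·(1) = 0
T: e_1·(-1) + e_2·(-3) + e_3·(-1) + e_4·(-1) = 0
Solving this homogeneous linear system for the smallest-integer solution (first nonzero entry positive) gives (1, 1, -1, -3).

(1, 1, -1, -3)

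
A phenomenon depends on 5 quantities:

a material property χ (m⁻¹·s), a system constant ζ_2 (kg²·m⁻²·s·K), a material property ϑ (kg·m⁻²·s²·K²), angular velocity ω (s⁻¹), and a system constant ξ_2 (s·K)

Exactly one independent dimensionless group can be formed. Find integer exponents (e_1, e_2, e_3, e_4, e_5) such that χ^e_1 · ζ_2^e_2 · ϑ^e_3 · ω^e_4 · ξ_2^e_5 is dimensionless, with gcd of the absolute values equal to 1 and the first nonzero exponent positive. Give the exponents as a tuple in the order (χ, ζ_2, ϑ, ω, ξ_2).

M: e_1·(0) + e_2·(2) + e_3·(1) + e_4·(0) + e_5·(0) = 0
L: e_1·(-1) + e_2·(-2) + e_3·(-2) + e_4·(0) + e_5·(0) = 0
T: e_1·(1) + e_2·(1) + e_3·(2) + e_4·(-1) + e_5·(1) = 0
Θ: e_1·(0) + e_2·(1) + e_3·(2) + e_4·(0) + e_5·(1) = 0
Solving this homogeneous linear system for the smallest-integer solution (first nonzero entry positive) gives (2, 1, -2, 2, 3).

(2, 1, -2, 2, 3)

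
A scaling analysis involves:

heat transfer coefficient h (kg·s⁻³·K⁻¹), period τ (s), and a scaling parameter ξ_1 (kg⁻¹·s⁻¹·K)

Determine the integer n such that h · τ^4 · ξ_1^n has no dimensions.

Balance the M exponent: (-1)·n from ξ_1, plus (1) + 4·(0) = 1 from the rest, must sum to zero.
−n + 1 = 0, so n = 1.

1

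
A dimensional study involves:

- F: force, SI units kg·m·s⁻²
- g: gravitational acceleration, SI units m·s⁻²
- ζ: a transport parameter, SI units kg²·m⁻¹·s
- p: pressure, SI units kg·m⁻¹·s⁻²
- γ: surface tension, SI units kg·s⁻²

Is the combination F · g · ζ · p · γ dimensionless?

Sum the exponent of each base dimension across the product:
  M: [F]_M + [g]_M + [ζ]_M + [p]_M + [γ]_M = (1) + (0) + (2) + (1) + (1) = 5
  L: [F]_L + [g]_L + [ζ]_L + [p]_L + [γ]_L = (1) + (1) + (-1) + (-1) + (0) = 0
  T: [F]_T + [g]_T + [ζ]_T + [p]_T + [γ]_T = (-2) + (-2) + (1) + (-2) + (-2) = -7
Net dimensions [M⁵ T⁻⁷] ≠ [1] — not dimensionless.

no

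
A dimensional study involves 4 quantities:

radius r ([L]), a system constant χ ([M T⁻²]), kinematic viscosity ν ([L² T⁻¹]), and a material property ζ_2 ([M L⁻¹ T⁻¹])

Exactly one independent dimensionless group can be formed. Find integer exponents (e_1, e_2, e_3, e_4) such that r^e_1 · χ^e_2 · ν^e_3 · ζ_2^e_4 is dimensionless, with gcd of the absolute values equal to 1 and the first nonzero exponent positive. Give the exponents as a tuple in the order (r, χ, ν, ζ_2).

M: e_1·(0) + e_2·(1) + e_3·(0) + e_4·(1) = 0
L: e_1·(1) + e_2·(0) + e_3·(2) + e_4·(-1) = 0
T: e_1·(0) + e_2·(-2) + e_3·(-1) + e_4·(-1) = 0
Solving this homogeneous linear system for the smallest-integer solution (first nonzero entry positive) gives (1, 1, -1, -1).

(1, 1, -1, -1)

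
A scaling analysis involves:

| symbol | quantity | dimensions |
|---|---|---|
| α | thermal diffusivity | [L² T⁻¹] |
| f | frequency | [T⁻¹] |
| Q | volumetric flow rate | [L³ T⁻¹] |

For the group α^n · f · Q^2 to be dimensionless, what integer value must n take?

Balance the L exponent: (2)·n from α, plus (0) + 2·(3) = 6 from the rest, must sum to zero.
2n + 6 = 0, so n = -3.

-3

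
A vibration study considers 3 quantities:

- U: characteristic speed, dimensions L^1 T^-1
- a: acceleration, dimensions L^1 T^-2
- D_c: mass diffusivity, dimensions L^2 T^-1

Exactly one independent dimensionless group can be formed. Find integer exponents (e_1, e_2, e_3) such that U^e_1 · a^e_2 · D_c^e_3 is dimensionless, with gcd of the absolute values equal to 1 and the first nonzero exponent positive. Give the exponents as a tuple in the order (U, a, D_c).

L: e_1·(1) + e_2·(1) + e_3·(2) = 0
T: e_1·(-1) + e_2·(-2) + e_3·(-1) = 0
Solving this homogeneous linear system for the smallest-integer solution (first nonzero entry positive) gives (3, -1, -1).

(3, -1, -1)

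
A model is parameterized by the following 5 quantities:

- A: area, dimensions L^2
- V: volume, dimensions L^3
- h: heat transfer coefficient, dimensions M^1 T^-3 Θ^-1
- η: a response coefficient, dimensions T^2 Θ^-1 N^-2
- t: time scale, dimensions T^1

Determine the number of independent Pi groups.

There are 5 variables and 5 base dimensions (M, L, T, Θ, N).
The dimension matrix has rank 4 (less than 5: the dimension vectors are linearly dependent).
Independent dimensionless groups: 5 − 4 = 1.

1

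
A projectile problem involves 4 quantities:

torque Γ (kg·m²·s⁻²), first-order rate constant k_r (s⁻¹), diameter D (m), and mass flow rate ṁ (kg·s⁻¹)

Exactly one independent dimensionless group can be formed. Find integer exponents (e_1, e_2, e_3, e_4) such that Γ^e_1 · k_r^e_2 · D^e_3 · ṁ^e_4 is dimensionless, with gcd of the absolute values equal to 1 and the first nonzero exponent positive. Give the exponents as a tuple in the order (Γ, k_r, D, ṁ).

(1, -1, -2, -1)

M: e_1·(1) + e_2·(0) + e_3·(0) + e_4·(1) = 0
L: e_1·(2) + e_2·(0) + e_3·(1) + e_4·(0) = 0
T: e_1·(-2) + e_2·(-1) + e_3·(0) + e_4·(-1) = 0
Solving this homogeneous linear system for the smallest-integer solution (first nonzero entry positive) gives (1, -1, -2, -1).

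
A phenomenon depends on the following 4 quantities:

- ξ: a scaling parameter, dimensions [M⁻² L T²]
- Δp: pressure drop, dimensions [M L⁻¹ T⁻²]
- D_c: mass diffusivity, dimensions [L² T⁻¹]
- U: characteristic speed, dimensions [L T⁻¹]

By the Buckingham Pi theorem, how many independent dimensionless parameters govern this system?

1

There are 4 variables and 3 base dimensions (M, L, T).
The dimension matrix has rank 3.
Independent dimensionless groups: 4 − 3 = 1.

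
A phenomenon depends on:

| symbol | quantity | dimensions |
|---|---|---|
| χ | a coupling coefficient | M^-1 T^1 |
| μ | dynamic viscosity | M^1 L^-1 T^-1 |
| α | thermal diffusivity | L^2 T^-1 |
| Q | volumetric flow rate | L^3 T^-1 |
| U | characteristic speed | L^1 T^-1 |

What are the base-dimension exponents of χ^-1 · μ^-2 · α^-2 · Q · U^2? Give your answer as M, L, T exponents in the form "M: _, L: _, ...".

M: -1, L: 3, T: 0

Collect each base-dimension exponent across the product:
  M: −(-1) − 2·(1) − 2·(0) + (0) + 2·(0) = -1
  L: −(0) − 2·(-1) − 2·(2) + (3) + 2·(1) = 3
  T: −(1) − 2·(-1) − 2·(-1) + (-1) + 2·(-1) = 0
So the dimensions are [M⁻¹ L³].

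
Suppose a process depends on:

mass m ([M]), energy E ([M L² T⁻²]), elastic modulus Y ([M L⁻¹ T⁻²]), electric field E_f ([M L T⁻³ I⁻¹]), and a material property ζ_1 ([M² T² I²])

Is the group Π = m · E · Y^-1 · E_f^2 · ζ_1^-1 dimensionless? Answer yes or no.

Sum the exponent of each base dimension across the product:
  M: [m]_M + [E]_M − [Y]_M + 2·[E_f]_M − [ζ_1]_M = (1) + (1) − (1) + 2·(1) − (2) = 1
  L: [m]_L + [E]_L − [Y]_L + 2·[E_f]_L − [ζ_1]_L = (0) + (2) − (-1) + 2·(1) − (0) = 5
  T: [m]_T + [E]_T − [Y]_T + 2·[E_f]_T − [ζ_1]_T = (0) + (-2) − (-2) + 2·(-3) − (2) = -8
  I: [m]_I + [E]_I − [Y]_I + 2·[E_f]_I − [ζ_1]_I = (0) + (0) − (0) + 2·(-1) − (2) = -4
Net dimensions [M L⁵ T⁻⁸ I⁻⁴] ≠ [1] — not dimensionless.

no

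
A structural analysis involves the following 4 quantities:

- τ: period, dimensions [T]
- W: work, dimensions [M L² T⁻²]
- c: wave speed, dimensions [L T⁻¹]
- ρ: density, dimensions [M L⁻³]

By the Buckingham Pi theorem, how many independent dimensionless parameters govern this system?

There are 4 variables and 3 base dimensions (M, L, T).
The dimension matrix has rank 3.
Independent dimensionless groups: 4 − 3 = 1.

1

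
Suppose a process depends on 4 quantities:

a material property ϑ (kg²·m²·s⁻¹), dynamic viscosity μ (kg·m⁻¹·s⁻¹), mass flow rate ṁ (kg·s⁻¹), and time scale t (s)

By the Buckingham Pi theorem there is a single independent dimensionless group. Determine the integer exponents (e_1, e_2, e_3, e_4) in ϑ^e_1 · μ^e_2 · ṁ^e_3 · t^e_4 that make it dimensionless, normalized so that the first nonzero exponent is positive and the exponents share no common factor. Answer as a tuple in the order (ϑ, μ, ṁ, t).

(1, 2, -4, -1)

M: e_1·(2) + e_2·(1) + e_3·(1) + e_4·(0) = 0
L: e_1·(2) + e_2·(-1) + e_3·(0) + e_4·(0) = 0
T: e_1·(-1) + e_2·(-1) + e_3·(-1) + e_4·(1) = 0
Solving this homogeneous linear system for the smallest-integer solution (first nonzero entry positive) gives (1, 2, -4, -1).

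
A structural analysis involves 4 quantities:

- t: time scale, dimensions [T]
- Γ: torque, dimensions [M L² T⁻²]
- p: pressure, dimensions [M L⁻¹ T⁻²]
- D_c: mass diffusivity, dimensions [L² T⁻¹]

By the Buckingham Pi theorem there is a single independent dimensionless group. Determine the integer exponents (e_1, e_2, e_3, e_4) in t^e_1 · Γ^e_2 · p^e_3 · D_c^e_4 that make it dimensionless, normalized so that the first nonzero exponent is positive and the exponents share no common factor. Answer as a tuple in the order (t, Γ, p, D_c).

M: e_1·(0) + e_2·(1) + e_3·(1) + e_4·(0) = 0
L: e_1·(0) + e_2·(2) + e_3·(-1) + e_4·(2) = 0
T: e_1·(1) + e_2·(-2) + e_3·(-2) + e_4·(-1) = 0
Solving this homogeneous linear system for the smallest-integer solution (first nonzero entry positive) gives (3, -2, 2, 3).

(3, -2, 2, 3)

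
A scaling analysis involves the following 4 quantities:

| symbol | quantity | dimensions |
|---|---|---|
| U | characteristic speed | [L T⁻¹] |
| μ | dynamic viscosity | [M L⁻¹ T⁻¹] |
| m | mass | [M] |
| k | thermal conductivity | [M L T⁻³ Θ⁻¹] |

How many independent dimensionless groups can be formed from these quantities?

0

There are 4 variables and 4 base dimensions (M, L, T, Θ).
The dimension matrix has rank 4.
Independent dimensionless groups: 4 − 4 = 0.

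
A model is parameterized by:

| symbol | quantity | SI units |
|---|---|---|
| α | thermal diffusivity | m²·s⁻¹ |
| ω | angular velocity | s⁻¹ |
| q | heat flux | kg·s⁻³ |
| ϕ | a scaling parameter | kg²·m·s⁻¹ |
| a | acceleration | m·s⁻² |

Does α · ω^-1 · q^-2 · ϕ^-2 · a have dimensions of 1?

Sum the exponent of each base dimension across the product:
  M: [α]_M − [ω]_M − 2·[q]_M − 2·[ϕ]_M + [a]_M = (0) − (0) − 2·(1) − 2·(2) + (0) = -6
  L: [α]_L − [ω]_L − 2·[q]_L − 2·[ϕ]_L + [a]_L = (2) − (0) − 2·(0) − 2·(1) + (1) = 1
  T: [α]_T − [ω]_T − 2·[q]_T − 2·[ϕ]_T + [a]_T = (-1) − (-1) − 2·(-3) − 2·(-1) + (-2) = 6
Net dimensions [M⁻⁶ L T⁶] ≠ [1] — not dimensionless.

no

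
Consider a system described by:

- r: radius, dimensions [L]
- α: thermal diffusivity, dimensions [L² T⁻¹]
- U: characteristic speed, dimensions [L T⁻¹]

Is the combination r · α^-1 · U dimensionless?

Sum the exponent of each base dimension across the product:
  M: [r]_M − [α]_M + [U]_M = (0) − (0) + (0) = 0
  L: [r]_L − [α]_L + [U]_L = (1) − (2) + (1) = 0
  T: [r]_T − [α]_T + [U]_T = (0) − (-1) + (-1) = 0
  Θ: [r]_Θ − [α]_Θ + [U]_Θ = (0) − (0) + (0) = 0
All base exponents vanish — dimensionless.

yes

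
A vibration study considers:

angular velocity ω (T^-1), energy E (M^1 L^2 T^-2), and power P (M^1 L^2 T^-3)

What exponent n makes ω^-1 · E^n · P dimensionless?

-1

Balance the M exponent: (1)·n from E, plus −(0) + (1) = 1 from the rest, must sum to zero.
n + 1 = 0, so n = -1.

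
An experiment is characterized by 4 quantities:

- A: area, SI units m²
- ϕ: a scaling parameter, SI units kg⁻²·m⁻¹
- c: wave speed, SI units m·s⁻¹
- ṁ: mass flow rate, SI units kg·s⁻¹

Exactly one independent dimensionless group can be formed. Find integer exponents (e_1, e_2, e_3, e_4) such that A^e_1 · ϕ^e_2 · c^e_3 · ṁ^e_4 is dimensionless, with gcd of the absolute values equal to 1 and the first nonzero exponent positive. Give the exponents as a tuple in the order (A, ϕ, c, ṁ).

(3, 2, -4, 4)

M: e_1·(0) + e_2·(-2) + e_3·(0) + e_4·(1) = 0
L: e_1·(2) + e_2·(-1) + e_3·(1) + e_4·(0) = 0
T: e_1·(0) + e_2·(0) + e_3·(-1) + e_4·(-1) = 0
Solving this homogeneous linear system for the smallest-integer solution (first nonzero entry positive) gives (3, 2, -4, 4).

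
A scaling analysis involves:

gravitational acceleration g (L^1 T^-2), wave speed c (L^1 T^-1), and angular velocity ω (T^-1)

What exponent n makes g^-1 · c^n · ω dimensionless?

1

Balance the L exponent: (1)·n from c, plus −(1) + (0) = -1 from the rest, must sum to zero.
n − 1 = 0, so n = 1.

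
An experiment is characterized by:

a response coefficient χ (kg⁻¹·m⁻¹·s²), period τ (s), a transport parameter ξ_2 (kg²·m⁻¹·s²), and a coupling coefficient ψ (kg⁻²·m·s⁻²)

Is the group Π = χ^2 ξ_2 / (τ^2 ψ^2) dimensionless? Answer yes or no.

no

Sum the exponent of each base dimension across the product:
  M: 2·[χ]_M − 2·[τ]_M + [ξ_2]_M − 2·[ψ]_M = 2·(-1) − 2·(0) + (2) − 2·(-2) = 4
  L: 2·[χ]_L − 2·[τ]_L + [ξ_2]_L − 2·[ψ]_L = 2·(-1) − 2·(0) + (-1) − 2·(1) = -5
  T: 2·[χ]_T − 2·[τ]_T + [ξ_2]_T − 2·[ψ]_T = 2·(2) − 2·(1) + (2) − 2·(-2) = 8
Net dimensions [M⁴ L⁻⁵ T⁸] ≠ [1] — not dimensionless.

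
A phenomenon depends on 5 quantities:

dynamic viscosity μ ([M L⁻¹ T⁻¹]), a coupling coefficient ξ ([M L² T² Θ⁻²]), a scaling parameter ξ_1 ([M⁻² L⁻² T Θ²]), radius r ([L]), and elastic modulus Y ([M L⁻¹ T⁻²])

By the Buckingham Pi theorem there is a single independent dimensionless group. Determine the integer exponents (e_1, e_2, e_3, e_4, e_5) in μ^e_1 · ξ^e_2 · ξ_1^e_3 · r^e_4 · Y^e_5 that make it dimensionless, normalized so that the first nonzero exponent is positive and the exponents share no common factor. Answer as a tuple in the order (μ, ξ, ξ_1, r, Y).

M: e_1·(1) + e_2·(1) + e_3·(-2) + e_4·(0) + e_5·(1) = 0
L: e_1·(-1) + e_2·(2) + e_3·(-2) + e_4·(1) + e_5·(-1) = 0
T: e_1·(-1) + e_2·(2) + e_3·(1) + e_4·(0) + e_5·(-2) = 0
Θ: e_1·(0) + e_2·(-2) + e_3·(2) + e_4·(0) + e_5·(0) = 0
Solving this homogeneous linear system for the smallest-integer solution (first nonzero entry positive) gives (1, -1, -1, -1, -2).

(1, -1, -1, -1, -2)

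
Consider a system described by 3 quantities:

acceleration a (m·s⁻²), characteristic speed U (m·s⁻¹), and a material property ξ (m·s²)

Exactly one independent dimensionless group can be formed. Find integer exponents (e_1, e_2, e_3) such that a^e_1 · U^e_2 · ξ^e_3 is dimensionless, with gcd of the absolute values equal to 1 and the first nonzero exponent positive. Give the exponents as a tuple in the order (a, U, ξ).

L: e_1·(1) + e_2·(1) + e_3·(1) = 0
T: e_1·(-2) + e_2·(-1) + e_3·(2) = 0
Solving this homogeneous linear system for the smallest-integer solution (first nonzero entry positive) gives (3, -4, 1).

(3, -4, 1)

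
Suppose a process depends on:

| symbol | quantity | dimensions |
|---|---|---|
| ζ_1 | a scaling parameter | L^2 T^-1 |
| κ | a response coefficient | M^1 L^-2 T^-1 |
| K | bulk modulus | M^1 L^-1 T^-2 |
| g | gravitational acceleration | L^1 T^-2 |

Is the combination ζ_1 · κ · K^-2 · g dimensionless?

no

Sum the exponent of each base dimension across the product:
  M: [ζ_1]_M + [κ]_M − 2·[K]_M + [g]_M = (0) + (1) − 2·(1) + (0) = -1
  L: [ζ_1]_L + [κ]_L − 2·[K]_L + [g]_L = (2) + (-2) − 2·(-1) + (1) = 3
  T: [ζ_1]_T + [κ]_T − 2·[K]_T + [g]_T = (-1) + (-1) − 2·(-2) + (-2) = 0
Net dimensions [M⁻¹ L³] ≠ [1] — not dimensionless.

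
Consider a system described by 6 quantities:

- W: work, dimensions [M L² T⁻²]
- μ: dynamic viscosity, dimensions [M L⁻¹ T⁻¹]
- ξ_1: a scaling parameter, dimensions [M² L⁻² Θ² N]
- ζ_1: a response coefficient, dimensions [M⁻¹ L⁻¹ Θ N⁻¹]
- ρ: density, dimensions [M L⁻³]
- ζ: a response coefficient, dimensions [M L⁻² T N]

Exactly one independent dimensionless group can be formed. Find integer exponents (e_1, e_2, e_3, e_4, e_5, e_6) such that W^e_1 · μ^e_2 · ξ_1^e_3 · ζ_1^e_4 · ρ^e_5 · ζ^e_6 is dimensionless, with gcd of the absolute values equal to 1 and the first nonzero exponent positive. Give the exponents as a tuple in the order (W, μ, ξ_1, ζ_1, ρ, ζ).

M: e_1·(1) + e_2·(1) + e_3·(2) + e_4·(-1) + e_5·(1) + e_6·(1) = 0
L: e_1·(2) + e_2·(-1) + e_3·(-2) + e_4·(-1) + e_5·(-3) + e_6·(-2) = 0
T: e_1·(-2) + e_2·(-1) + e_3·(0) + e_4·(0) + e_5·(0) + e_6·(1) = 0
Θ: e_1·(0) + e_2·(0) + e_3·(2) + e_4·(1) + e_5·(0) + e_6·(0) = 0
N: e_1·(0) + e_2·(0) + e_3·(1) + e_4·(-1) + e_5·(0) + e_6·(1) = 0
Solving this homogeneous linear system for the smallest-integer solution (first nonzero entry positive) gives (3, -3, -1, 2, 1, 3).

(3, -3, -1, 2, 1, 3)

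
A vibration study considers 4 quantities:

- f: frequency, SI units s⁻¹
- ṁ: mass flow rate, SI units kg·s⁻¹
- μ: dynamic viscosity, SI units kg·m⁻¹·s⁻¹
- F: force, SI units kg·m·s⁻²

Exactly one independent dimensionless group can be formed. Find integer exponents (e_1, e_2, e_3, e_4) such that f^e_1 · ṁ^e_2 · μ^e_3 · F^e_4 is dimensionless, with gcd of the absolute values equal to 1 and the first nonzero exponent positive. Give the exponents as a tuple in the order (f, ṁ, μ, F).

(1, 2, -1, -1)

M: e_1·(0) + e_2·(1) + e_3·(1) + e_4·(1) = 0
L: e_1·(0) + e_2·(0) + e_3·(-1) + e_4·(1) = 0
T: e_1·(-1) + e_2·(-1) + e_3·(-1) + e_4·(-2) = 0
Solving this homogeneous linear system for the smallest-integer solution (first nonzero entry positive) gives (1, 2, -1, -1).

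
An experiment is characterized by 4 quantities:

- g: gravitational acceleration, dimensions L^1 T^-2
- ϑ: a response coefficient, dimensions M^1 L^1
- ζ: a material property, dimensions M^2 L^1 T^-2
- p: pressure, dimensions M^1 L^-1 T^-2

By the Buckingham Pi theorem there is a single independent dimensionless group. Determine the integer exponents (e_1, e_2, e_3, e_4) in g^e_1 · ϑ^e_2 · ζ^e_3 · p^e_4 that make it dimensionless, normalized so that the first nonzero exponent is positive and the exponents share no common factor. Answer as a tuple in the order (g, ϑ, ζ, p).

M: e_1·(0) + e_2·(1) + e_3·(2) + e_4·(1) = 0
L: e_1·(1) + e_2·(1) + e_3·(1) + e_4·(-1) = 0
T: e_1·(-2) + e_2·(0) + e_3·(-2) + e_4·(-2) = 0
Solving this homogeneous linear system for the smallest-integer solution (first nonzero entry positive) gives (1, 4, -3, 2).

(1, 4, -3, 2)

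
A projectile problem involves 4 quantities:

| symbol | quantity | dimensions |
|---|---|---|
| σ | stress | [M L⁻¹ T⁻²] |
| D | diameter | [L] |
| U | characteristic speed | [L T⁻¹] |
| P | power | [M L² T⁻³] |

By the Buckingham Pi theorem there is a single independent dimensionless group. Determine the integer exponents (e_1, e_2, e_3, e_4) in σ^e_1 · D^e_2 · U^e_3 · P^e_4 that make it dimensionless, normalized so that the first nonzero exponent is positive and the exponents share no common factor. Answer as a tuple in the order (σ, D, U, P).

M: e_1·(1) + e_2·(0) + e_3·(0) + e_4·(1) = 0
L: e_1·(-1) + e_2·(1) + e_3·(1) + e_4·(2) = 0
T: e_1·(-2) + e_2·(0) + e_3·(-1) + e_4·(-3) = 0
Solving this homogeneous linear system for the smallest-integer solution (first nonzero entry positive) gives (1, 2, 1, -1).

(1, 2, 1, -1)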